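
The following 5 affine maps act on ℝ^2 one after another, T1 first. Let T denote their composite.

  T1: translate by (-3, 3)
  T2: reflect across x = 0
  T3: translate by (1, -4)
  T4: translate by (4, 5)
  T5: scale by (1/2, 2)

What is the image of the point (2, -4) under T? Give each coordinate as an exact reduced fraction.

T1 translate by (-3, 3): (2, -4) → (-1, -1)
T2 reflect across x = 0: (-1, -1) → (1, -1)
T3 translate by (1, -4): (1, -1) → (2, -5)
T4 translate by (4, 5): (2, -5) → (6, 0)
T5 scale by (1/2, 2): (6, 0) → (3, 0)

T(p) = (3, 0)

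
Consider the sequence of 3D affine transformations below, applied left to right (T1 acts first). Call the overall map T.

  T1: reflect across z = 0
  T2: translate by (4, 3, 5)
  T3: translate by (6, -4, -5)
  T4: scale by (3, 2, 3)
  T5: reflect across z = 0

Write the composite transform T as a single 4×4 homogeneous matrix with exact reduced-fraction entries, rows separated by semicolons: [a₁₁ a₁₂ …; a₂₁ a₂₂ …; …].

T1 = [1 0 0 0; 0 1 0 0; 0 0 -1 0; 0 0 0 1]
T2·T1 = [1 0 0 4; 0 1 0 3; 0 0 -1 5; 0 0 0 1]
T3·…·T1 = [1 0 0 10; 0 1 0 -1; 0 0 -1 0; 0 0 0 1]
T4·…·T1 = [3 0 0 30; 0 2 0 -2; 0 0 -3 0; 0 0 0 1]
T5·…·T1 = [3 0 0 30; 0 2 0 -2; 0 0 3 0; 0 0 0 1]

T = [3 0 0 30; 0 2 0 -2; 0 0 3 0; 0 0 0 1]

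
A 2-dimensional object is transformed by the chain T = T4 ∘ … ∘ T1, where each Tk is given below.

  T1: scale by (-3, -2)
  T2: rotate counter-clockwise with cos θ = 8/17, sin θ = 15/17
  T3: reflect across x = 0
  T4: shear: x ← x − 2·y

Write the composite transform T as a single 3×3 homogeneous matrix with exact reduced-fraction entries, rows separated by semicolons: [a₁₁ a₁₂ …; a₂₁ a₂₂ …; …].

T1 = [-3 0 0; 0 -2 0; 0 0 1]
T2·T1 = [-24/17 30/17 0; -45/17 -16/17 0; 0 0 1]
T3·…·T1 = [24/17 -30/17 0; -45/17 -16/17 0; 0 0 1]
T4·…·T1 = [114/17 2/17 0; -45/17 -16/17 0; 0 0 1]

T = [114/17 2/17 0; -45/17 -16/17 0; 0 0 1]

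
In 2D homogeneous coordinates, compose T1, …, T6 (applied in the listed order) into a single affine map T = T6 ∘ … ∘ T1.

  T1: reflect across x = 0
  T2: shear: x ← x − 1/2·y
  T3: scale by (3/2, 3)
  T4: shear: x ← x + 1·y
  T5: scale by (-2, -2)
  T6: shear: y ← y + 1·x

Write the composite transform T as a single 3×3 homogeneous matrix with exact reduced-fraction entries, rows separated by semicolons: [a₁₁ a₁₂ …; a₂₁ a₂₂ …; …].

T1 = [-1 0 0; 0 1 0; 0 0 1]
T2·T1 = [-1 -1/2 0; 0 1 0; 0 0 1]
T3·…·T1 = [-3/2 -3/4 0; 0 3 0; 0 0 1]
T4·…·T1 = [-3/2 9/4 0; 0 3 0; 0 0 1]
T5·…·T1 = [3 -9/2 0; 0 -6 0; 0 0 1]
T6·…·T1 = [3 -9/2 0; 3 -21/2 0; 0 0 1]

T = [3 -9/2 0; 3 -21/2 0; 0 0 1]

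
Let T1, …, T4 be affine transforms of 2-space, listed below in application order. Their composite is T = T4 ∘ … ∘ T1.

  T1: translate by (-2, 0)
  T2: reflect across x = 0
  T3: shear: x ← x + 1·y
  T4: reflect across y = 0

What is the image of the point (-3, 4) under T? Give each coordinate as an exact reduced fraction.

T(p) = (9, -4)

T1 translate by (-2, 0): (-3, 4) → (-5, 4)
T2 reflect across x = 0: (-5, 4) → (5, 4)
T3 shear: x ← x + 1·y: (5, 4) → (9, 4)
T4 reflect across y = 0: (9, 4) → (9, -4)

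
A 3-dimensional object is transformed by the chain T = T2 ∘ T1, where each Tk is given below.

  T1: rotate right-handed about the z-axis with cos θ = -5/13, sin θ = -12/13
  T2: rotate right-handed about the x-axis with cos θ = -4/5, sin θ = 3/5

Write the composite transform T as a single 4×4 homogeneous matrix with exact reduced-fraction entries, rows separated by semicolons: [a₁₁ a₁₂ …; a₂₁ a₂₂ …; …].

T1 = [-5/13 12/13 0 0; -12/13 -5/13 0 0; 0 0 1 0; 0 0 0 1]
T2·T1 = [-5/13 12/13 0 0; 48/65 4/13 -3/5 0; -36/65 -3/13 -4/5 0; 0 0 0 1]

T = [-5/13 12/13 0 0; 48/65 4/13 -3/5 0; -36/65 -3/13 -4/5 0; 0 0 0 1]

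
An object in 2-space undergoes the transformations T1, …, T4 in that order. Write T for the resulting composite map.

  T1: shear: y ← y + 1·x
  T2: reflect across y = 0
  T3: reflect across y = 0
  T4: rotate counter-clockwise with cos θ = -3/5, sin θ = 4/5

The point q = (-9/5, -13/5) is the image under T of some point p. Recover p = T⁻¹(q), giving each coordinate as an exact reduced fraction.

T1 = [1 0 0; 1 1 0; 0 0 1]
T2·T1 = [1 0 0; -1 -1 0; 0 0 1]
T3·…·T1 = [1 0 0; 1 1 0; 0 0 1]
T4·…·T1 = [-7/5 -4/5 0; 1/5 -3/5 0; 0 0 1]
det M = 1; M⁻¹ = [-3/5 4/5 0; -1/5 -7/5 0; 0 0 1]
M⁻¹ · (-9/5, -13/5)ᵀ = (-1, 4)ᵀ

p = (-1, 4)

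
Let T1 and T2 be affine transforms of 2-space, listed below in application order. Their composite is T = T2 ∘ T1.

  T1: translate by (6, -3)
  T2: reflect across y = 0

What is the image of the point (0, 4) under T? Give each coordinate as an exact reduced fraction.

T1 translate by (6, -3): (0, 4) → (6, 1)
T2 reflect across y = 0: (6, 1) → (6, -1)

T(p) = (6, -1)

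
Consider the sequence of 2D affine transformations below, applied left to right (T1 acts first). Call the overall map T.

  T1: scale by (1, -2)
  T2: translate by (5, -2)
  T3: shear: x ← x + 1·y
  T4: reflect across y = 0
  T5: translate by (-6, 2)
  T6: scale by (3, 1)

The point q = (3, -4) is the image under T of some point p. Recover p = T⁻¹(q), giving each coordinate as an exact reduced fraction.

p = (-4, -4)

T1 = [1 0 0; 0 -2 0; 0 0 1]
T2·T1 = [1 0 5; 0 -2 -2; 0 0 1]
T3·…·T1 = [1 -2 3; 0 -2 -2; 0 0 1]
T4·…·T1 = [1 -2 3; 0 2 2; 0 0 1]
T5·…·T1 = [1 -2 -3; 0 2 4; 0 0 1]
T6·…·T1 = [3 -6 -9; 0 2 4; 0 0 1]
det M = 6; M⁻¹ = [1/3 1 -1; 0 1/2 -2; 0 0 1]
M⁻¹ · (3, -4)ᵀ = (-4, -4)ᵀ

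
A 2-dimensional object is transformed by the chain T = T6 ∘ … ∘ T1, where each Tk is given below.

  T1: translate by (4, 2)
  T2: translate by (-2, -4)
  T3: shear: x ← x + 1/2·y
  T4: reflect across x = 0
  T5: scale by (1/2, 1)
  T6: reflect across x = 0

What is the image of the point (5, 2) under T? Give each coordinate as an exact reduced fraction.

T(p) = (7/2, 0)

T1 translate by (4, 2): (5, 2) → (9, 4)
T2 translate by (-2, -4): (9, 4) → (7, 0)
T3 shear: x ← x + 1/2·y: (7, 0) → (7, 0)
T4 reflect across x = 0: (7, 0) → (-7, 0)
T5 scale by (1/2, 1): (-7, 0) → (-7/2, 0)
T6 reflect across x = 0: (-7/2, 0) → (7/2, 0)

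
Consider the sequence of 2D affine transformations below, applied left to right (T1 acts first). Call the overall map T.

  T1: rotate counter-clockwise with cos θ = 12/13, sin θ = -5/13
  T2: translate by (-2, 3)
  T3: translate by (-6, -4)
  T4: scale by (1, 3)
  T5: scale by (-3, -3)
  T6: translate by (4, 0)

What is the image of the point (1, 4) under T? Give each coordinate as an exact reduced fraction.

T(p) = (268/13, -270/13)

T1 rotate counter-clockwise with cos θ = 12/13, sin θ = -5/13: (1, 4) → (32/13, 43/13)
T2 translate by (-2, 3): (32/13, 43/13) → (6/13, 82/13)
T3 translate by (-6, -4): (6/13, 82/13) → (-72/13, 30/13)
T4 scale by (1, 3): (-72/13, 30/13) → (-72/13, 90/13)
T5 scale by (-3, -3): (-72/13, 90/13) → (216/13, -270/13)
T6 translate by (4, 0): (216/13, -270/13) → (268/13, -270/13)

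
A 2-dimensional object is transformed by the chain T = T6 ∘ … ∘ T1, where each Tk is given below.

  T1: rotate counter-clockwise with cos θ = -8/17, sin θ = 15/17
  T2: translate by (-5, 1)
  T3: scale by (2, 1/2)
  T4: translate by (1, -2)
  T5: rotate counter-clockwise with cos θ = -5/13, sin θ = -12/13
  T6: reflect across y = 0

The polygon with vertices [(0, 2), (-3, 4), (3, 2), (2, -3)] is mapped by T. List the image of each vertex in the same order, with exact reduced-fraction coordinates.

image vertices: (3, -419/34), (21/13, -3020/221), (69/13, -3187/221), (29/13, -2265/442)

T1 rotate counter-clockwise with cos θ = -8/17, sin θ = 15/17: (0, 2) → (-30/17, -16/17); (-3, 4) → (-36/17, -77/17); (3, 2) → (-54/17, 29/17); (2, -3) → (29/17, 54/17)
T2 translate by (-5, 1): (-30/17, -16/17) → (-115/17, 1/17); (-36/17, -77/17) → (-121/17, -60/17); (-54/17, 29/17) → (-139/17, 46/17); (29/17, 54/17) → (-56/17, 71/17)
T3 scale by (2, 1/2): (-115/17, 1/17) → (-230/17, 1/34); (-121/17, -60/17) → (-242/17, -30/17); (-139/17, 46/17) → (-278/17, 23/17); (-56/17, 71/17) → (-112/17, 71/34)
T4 translate by (1, -2): (-230/17, 1/34) → (-213/17, -67/34); (-242/17, -30/17) → (-225/17, -64/17); (-278/17, 23/17) → (-261/17, -11/17); (-112/17, 71/34) → (-95/17, 3/34)
T5 rotate counter-clockwise with cos θ = -5/13, sin θ = -12/13: (-213/17, -67/34) → (3, 419/34); (-225/17, -64/17) → (21/13, 3020/221); (-261/17, -11/17) → (69/13, 3187/221); (-95/17, 3/34) → (29/13, 2265/442)
T6 reflect across y = 0: (3, 419/34) → (3, -419/34); (21/13, 3020/221) → (21/13, -3020/221); (69/13, 3187/221) → (69/13, -3187/221); (29/13, 2265/442) → (29/13, -2265/442)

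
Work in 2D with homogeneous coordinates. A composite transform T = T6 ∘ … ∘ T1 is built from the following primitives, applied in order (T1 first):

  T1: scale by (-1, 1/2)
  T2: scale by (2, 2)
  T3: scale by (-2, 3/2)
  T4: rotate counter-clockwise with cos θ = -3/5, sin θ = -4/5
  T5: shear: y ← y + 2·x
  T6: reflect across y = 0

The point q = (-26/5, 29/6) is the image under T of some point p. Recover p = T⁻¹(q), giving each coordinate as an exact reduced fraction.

T1 = [-1 0 0; 0 1/2 0; 0 0 1]
T2·T1 = [-2 0 0; 0 1 0; 0 0 1]
T3·…·T1 = [4 0 0; 0 3/2 0; 0 0 1]
T4·…·T1 = [-12/5 6/5 0; -16/5 -9/10 0; 0 0 1]
T5·…·T1 = [-12/5 6/5 0; -8 3/2 0; 0 0 1]
T6·…·T1 = [-12/5 6/5 0; 8 -3/2 0; 0 0 1]
det M = -6; M⁻¹ = [1/4 1/5 0; 4/3 2/5 0; 0 0 1]
M⁻¹ · (-26/5, 29/6)ᵀ = (-1/3, -5)ᵀ

p = (-1/3, -5)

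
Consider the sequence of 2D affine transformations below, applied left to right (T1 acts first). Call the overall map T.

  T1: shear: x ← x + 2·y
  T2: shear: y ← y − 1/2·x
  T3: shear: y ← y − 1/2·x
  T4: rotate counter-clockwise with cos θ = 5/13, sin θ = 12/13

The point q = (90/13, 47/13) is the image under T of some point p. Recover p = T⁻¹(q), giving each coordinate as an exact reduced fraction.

p = (4, 1)

T1 = [1 2 0; 0 1 0; 0 0 1]
T2·T1 = [1 2 0; -1/2 0 0; 0 0 1]
T3·…·T1 = [1 2 0; -1 -1 0; 0 0 1]
T4·…·T1 = [17/13 22/13 0; 7/13 19/13 0; 0 0 1]
det M = 1; M⁻¹ = [19/13 -22/13 0; -7/13 17/13 0; 0 0 1]
M⁻¹ · (90/13, 47/13)ᵀ = (4, 1)ᵀ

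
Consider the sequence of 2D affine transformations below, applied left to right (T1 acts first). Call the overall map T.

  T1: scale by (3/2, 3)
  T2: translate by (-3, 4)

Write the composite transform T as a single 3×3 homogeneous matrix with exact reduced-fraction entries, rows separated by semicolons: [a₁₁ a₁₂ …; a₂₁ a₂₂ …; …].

T1 = [3/2 0 0; 0 3 0; 0 0 1]
T2·T1 = [3/2 0 -3; 0 3 4; 0 0 1]

T = [3/2 0 -3; 0 3 4; 0 0 1]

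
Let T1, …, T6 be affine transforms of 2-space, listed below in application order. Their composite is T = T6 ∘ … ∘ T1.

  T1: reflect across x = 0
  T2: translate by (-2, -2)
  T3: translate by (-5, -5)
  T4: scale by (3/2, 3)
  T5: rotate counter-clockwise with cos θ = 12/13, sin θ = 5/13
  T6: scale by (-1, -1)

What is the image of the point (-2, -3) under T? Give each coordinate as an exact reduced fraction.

T(p) = (-60/13, 795/26)

T1 reflect across x = 0: (-2, -3) → (2, -3)
T2 translate by (-2, -2): (2, -3) → (0, -5)
T3 translate by (-5, -5): (0, -5) → (-5, -10)
T4 scale by (3/2, 3): (-5, -10) → (-15/2, -30)
T5 rotate counter-clockwise with cos θ = 12/13, sin θ = 5/13: (-15/2, -30) → (60/13, -795/26)
T6 scale by (-1, -1): (60/13, -795/26) → (-60/13, 795/26)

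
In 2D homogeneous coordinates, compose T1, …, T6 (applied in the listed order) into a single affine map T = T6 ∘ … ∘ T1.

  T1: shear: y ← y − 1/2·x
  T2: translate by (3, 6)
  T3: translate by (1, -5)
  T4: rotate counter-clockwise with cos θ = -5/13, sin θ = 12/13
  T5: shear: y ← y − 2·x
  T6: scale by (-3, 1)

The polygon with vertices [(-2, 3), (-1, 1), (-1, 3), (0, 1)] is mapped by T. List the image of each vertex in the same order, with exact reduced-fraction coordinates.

image vertices: (210/13, 139/13), (135/13, 227/26), (207/13, 303/26), (132/13, 126/13)

T1 shear: y ← y − 1/2·x: (-2, 3) → (-2, 4); (-1, 1) → (-1, 3/2); (-1, 3) → (-1, 7/2); (0, 1) → (0, 1)
T2 translate by (3, 6): (-2, 4) → (1, 10); (-1, 3/2) → (2, 15/2); (-1, 7/2) → (2, 19/2); (0, 1) → (3, 7)
T3 translate by (1, -5): (1, 10) → (2, 5); (2, 15/2) → (3, 5/2); (2, 19/2) → (3, 9/2); (3, 7) → (4, 2)
T4 rotate counter-clockwise with cos θ = -5/13, sin θ = 12/13: (2, 5) → (-70/13, -1/13); (3, 5/2) → (-45/13, 47/26); (3, 9/2) → (-69/13, 27/26); (4, 2) → (-44/13, 38/13)
T5 shear: y ← y − 2·x: (-70/13, -1/13) → (-70/13, 139/13); (-45/13, 47/26) → (-45/13, 227/26); (-69/13, 27/26) → (-69/13, 303/26); (-44/13, 38/13) → (-44/13, 126/13)
T6 scale by (-3, 1): (-70/13, 139/13) → (210/13, 139/13); (-45/13, 227/26) → (135/13, 227/26); (-69/13, 303/26) → (207/13, 303/26); (-44/13, 126/13) → (132/13, 126/13)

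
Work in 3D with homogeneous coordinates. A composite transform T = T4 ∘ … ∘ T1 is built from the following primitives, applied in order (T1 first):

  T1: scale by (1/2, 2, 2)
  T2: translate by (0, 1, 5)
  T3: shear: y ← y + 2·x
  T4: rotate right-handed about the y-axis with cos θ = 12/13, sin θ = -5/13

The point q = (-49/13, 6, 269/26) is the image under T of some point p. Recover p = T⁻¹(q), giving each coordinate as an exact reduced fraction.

T1 = [1/2 0 0 0; 0 2 0 0; 0 0 2 0; 0 0 0 1]
T2·T1 = [1/2 0 0 0; 0 2 0 1; 0 0 2 5; 0 0 0 1]
T3·…·T1 = [1/2 0 0 0; 1 2 0 1; 0 0 2 5; 0 0 0 1]
T4·…·T1 = [6/13 0 -10/13 -25/13; 1 2 0 1; 5/26 0 24/13 60/13; 0 0 0 1]
det M = 2; M⁻¹ = [24/13 0 10/13 0; -12/13 1/2 -5/13 -1/2; -5/26 0 6/13 -5/2; 0 0 0 1]
M⁻¹ · (-49/13, 6, 269/26)ᵀ = (1, 2, 3)ᵀ

p = (1, 2, 3)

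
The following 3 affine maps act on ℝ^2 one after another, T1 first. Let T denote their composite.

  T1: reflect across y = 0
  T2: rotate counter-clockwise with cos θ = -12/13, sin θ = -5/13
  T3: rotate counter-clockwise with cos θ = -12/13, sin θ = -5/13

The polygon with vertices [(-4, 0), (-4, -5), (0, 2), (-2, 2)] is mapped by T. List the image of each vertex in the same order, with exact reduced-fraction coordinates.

image vertices: (-476/169, -480/169), (-1076/169, 115/169), (240/169, -238/169), (2/169, -478/169)

T1 reflect across y = 0: (-4, 0) → (-4, 0); (-4, -5) → (-4, 5); (0, 2) → (0, -2); (-2, 2) → (-2, -2)
T2 rotate counter-clockwise with cos θ = -12/13, sin θ = -5/13: (-4, 0) → (48/13, 20/13); (-4, 5) → (73/13, -40/13); (0, -2) → (-10/13, 24/13); (-2, -2) → (14/13, 34/13)
T3 rotate counter-clockwise with cos θ = -12/13, sin θ = -5/13: (48/13, 20/13) → (-476/169, -480/169); (73/13, -40/13) → (-1076/169, 115/169); (-10/13, 24/13) → (240/169, -238/169); (14/13, 34/13) → (2/169, -478/169)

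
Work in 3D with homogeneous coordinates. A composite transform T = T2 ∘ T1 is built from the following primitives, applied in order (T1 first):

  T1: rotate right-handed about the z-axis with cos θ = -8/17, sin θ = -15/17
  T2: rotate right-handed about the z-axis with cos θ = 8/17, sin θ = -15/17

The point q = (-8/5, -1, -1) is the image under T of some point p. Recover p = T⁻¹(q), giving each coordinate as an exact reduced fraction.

p = (8/5, 1, -1)

T1 = [-8/17 15/17 0 0; -15/17 -8/17 0 0; 0 0 1 0; 0 0 0 1]
T2·T1 = [-1 0 0 0; 0 -1 0 0; 0 0 1 0; 0 0 0 1]
det M = 1; M⁻¹ = [-1 0 0 0; 0 -1 0 0; 0 0 1 0; 0 0 0 1]
M⁻¹ · (-8/5, -1, -1)ᵀ = (8/5, 1, -1)ᵀ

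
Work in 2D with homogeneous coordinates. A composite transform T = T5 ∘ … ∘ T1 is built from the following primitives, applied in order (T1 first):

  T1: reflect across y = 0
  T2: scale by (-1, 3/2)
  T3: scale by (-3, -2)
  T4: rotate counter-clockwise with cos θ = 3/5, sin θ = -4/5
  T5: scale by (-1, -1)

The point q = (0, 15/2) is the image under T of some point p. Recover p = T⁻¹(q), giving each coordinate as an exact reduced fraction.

p = (2, -3/2)

T1 = [1 0 0; 0 -1 0; 0 0 1]
T2·T1 = [-1 0 0; 0 -3/2 0; 0 0 1]
T3·…·T1 = [3 0 0; 0 3 0; 0 0 1]
T4·…·T1 = [9/5 12/5 0; -12/5 9/5 0; 0 0 1]
T5·…·T1 = [-9/5 -12/5 0; 12/5 -9/5 0; 0 0 1]
det M = 9; M⁻¹ = [-1/5 4/15 0; -4/15 -1/5 0; 0 0 1]
M⁻¹ · (0, 15/2)ᵀ = (2, -3/2)ᵀ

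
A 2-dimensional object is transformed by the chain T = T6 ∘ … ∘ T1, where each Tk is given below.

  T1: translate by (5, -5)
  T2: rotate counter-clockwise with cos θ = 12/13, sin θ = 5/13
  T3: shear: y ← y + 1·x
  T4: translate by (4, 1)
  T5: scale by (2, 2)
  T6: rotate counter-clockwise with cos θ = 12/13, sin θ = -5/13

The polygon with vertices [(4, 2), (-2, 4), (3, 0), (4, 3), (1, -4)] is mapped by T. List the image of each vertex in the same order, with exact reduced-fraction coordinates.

T1 translate by (5, -5): (4, 2) → (9, -3); (-2, 4) → (3, -1); (3, 0) → (8, -5); (4, 3) → (9, -2); (1, -4) → (6, -9)
T2 rotate counter-clockwise with cos θ = 12/13, sin θ = 5/13: (9, -3) → (123/13, 9/13); (3, -1) → (41/13, 3/13); (8, -5) → (121/13, -20/13); (9, -2) → (118/13, 21/13); (6, -9) → (9, -6)
T3 shear: y ← y + 1·x: (123/13, 9/13) → (123/13, 132/13); (41/13, 3/13) → (41/13, 44/13); (121/13, -20/13) → (121/13, 101/13); (118/13, 21/13) → (118/13, 139/13); (9, -6) → (9, 3)
T4 translate by (4, 1): (123/13, 132/13) → (175/13, 145/13); (41/13, 44/13) → (93/13, 57/13); (121/13, 101/13) → (173/13, 114/13); (118/13, 139/13) → (170/13, 152/13); (9, 3) → (13, 4)
T5 scale by (2, 2): (175/13, 145/13) → (350/13, 290/13); (93/13, 57/13) → (186/13, 114/13); (173/13, 114/13) → (346/13, 228/13); (170/13, 152/13) → (340/13, 304/13); (13, 4) → (26, 8)
T6 rotate counter-clockwise with cos θ = 12/13, sin θ = -5/13: (350/13, 290/13) → (5650/169, 1730/169); (186/13, 114/13) → (2802/169, 438/169); (346/13, 228/13) → (5292/169, 1006/169); (340/13, 304/13) → (5600/169, 1948/169); (26, 8) → (352/13, -34/13)

image vertices: (5650/169, 1730/169), (2802/169, 438/169), (5292/169, 1006/169), (5600/169, 1948/169), (352/13, -34/13)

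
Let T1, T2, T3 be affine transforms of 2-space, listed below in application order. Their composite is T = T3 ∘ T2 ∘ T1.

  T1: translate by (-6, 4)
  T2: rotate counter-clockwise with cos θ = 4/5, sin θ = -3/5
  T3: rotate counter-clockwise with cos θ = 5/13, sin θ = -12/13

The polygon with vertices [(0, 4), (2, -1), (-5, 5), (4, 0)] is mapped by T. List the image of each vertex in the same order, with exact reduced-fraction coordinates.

T1 translate by (-6, 4): (0, 4) → (-6, 8); (2, -1) → (-4, 3); (-5, 5) → (-11, 9); (4, 0) → (-2, 4)
T2 rotate counter-clockwise with cos θ = 4/5, sin θ = -3/5: (-6, 8) → (0, 10); (-4, 3) → (-7/5, 24/5); (-11, 9) → (-17/5, 69/5); (-2, 4) → (4/5, 22/5)
T3 rotate counter-clockwise with cos θ = 5/13, sin θ = -12/13: (0, 10) → (120/13, 50/13); (-7/5, 24/5) → (253/65, 204/65); (-17/5, 69/5) → (743/65, 549/65); (4/5, 22/5) → (284/65, 62/65)

image vertices: (120/13, 50/13), (253/65, 204/65), (743/65, 549/65), (284/65, 62/65)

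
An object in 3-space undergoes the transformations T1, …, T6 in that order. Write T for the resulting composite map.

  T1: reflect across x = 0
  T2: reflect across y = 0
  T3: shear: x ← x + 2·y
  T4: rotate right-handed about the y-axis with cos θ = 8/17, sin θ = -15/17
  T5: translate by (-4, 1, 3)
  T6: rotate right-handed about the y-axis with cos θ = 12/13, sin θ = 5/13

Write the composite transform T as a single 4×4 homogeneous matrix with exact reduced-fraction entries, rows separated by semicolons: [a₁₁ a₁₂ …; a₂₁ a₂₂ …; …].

T1 = [-1 0 0 0; 0 1 0 0; 0 0 1 0; 0 0 0 1]
T2·T1 = [-1 0 0 0; 0 -1 0 0; 0 0 1 0; 0 0 0 1]
T3·…·T1 = [-1 -2 0 0; 0 -1 0 0; 0 0 1 0; 0 0 0 1]
T4·…·T1 = [-8/17 -16/17 -15/17 0; 0 -1 0 0; -15/17 -30/17 8/17 0; 0 0 0 1]
T5·…·T1 = [-8/17 -16/17 -15/17 -4; 0 -1 0 1; -15/17 -30/17 8/17 3; 0 0 0 1]
T6·…·T1 = [-171/221 -342/221 -140/221 -33/13; 0 -1 0 1; -140/221 -280/221 171/221 56/13; 0 0 0 1]

T = [-171/221 -342/221 -140/221 -33/13; 0 -1 0 1; -140/221 -280/221 171/221 56/13; 0 0 0 1]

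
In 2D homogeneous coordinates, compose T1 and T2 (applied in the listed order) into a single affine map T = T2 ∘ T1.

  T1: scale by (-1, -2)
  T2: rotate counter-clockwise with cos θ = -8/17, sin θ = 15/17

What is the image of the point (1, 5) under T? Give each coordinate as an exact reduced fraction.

T1 scale by (-1, -2): (1, 5) → (-1, -10)
T2 rotate counter-clockwise with cos θ = -8/17, sin θ = 15/17: (-1, -10) → (158/17, 65/17)

T(p) = (158/17, 65/17)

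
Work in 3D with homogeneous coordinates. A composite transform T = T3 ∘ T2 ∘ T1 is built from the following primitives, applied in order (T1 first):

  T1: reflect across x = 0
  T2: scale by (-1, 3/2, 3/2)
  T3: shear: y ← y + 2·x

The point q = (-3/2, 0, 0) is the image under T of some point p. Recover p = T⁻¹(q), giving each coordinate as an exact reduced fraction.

p = (-3/2, 2, 0)

T1 = [-1 0 0 0; 0 1 0 0; 0 0 1 0; 0 0 0 1]
T2·T1 = [1 0 0 0; 0 3/2 0 0; 0 0 3/2 0; 0 0 0 1]
T3·…·T1 = [1 0 0 0; 2 3/2 0 0; 0 0 3/2 0; 0 0 0 1]
det M = 9/4; M⁻¹ = [1 0 0 0; -4/3 2/3 0 0; 0 0 2/3 0; 0 0 0 1]
M⁻¹ · (-3/2, 0, 0)ᵀ = (-3/2, 2, 0)ᵀ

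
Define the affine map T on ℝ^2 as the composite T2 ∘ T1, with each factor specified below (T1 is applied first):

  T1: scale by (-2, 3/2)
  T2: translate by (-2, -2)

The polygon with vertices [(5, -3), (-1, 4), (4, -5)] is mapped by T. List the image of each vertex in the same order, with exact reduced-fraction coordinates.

image vertices: (-12, -13/2), (0, 4), (-10, -19/2)

T1 scale by (-2, 3/2): (5, -3) → (-10, -9/2); (-1, 4) → (2, 6); (4, -5) → (-8, -15/2)
T2 translate by (-2, -2): (-10, -9/2) → (-12, -13/2); (2, 6) → (0, 4); (-8, -15/2) → (-10, -19/2)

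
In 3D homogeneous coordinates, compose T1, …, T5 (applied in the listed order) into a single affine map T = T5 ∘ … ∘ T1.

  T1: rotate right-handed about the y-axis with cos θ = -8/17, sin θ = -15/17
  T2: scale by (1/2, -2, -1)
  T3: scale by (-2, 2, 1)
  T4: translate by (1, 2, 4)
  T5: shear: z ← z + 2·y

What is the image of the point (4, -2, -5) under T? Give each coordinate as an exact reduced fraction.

T1 rotate right-handed about the y-axis with cos θ = -8/17, sin θ = -15/17: (4, -2, -5) → (43/17, -2, 100/17)
T2 scale by (1/2, -2, -1): (43/17, -2, 100/17) → (43/34, 4, -100/17)
T3 scale by (-2, 2, 1): (43/34, 4, -100/17) → (-43/17, 8, -100/17)
T4 translate by (1, 2, 4): (-43/17, 8, -100/17) → (-26/17, 10, -32/17)
T5 shear: z ← z + 2·y: (-26/17, 10, -32/17) → (-26/17, 10, 308/17)

T(p) = (-26/17, 10, 308/17)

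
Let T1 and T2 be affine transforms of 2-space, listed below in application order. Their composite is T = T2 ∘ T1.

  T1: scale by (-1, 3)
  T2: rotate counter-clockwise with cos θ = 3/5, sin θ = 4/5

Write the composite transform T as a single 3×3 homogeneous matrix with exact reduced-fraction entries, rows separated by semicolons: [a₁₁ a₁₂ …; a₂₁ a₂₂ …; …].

T = [-3/5 -12/5 0; -4/5 9/5 0; 0 0 1]

T1 = [-1 0 0; 0 3 0; 0 0 1]
T2·T1 = [-3/5 -12/5 0; -4/5 9/5 0; 0 0 1]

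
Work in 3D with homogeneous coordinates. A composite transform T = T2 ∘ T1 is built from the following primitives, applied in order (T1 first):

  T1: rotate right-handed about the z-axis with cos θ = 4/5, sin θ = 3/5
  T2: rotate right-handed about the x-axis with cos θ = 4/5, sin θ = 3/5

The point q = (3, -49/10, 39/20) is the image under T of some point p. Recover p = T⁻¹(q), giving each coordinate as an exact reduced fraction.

p = (3/4, -4, 9/2)

T1 = [4/5 -3/5 0 0; 3/5 4/5 0 0; 0 0 1 0; 0 0 0 1]
T2·T1 = [4/5 -3/5 0 0; 12/25 16/25 -3/5 0; 9/25 12/25 4/5 0; 0 0 0 1]
det M = 1; M⁻¹ = [4/5 12/25 9/25 0; -3/5 16/25 12/25 0; 0 -3/5 4/5 0; 0 0 0 1]
M⁻¹ · (3, -49/10, 39/20)ᵀ = (3/4, -4, 9/2)ᵀ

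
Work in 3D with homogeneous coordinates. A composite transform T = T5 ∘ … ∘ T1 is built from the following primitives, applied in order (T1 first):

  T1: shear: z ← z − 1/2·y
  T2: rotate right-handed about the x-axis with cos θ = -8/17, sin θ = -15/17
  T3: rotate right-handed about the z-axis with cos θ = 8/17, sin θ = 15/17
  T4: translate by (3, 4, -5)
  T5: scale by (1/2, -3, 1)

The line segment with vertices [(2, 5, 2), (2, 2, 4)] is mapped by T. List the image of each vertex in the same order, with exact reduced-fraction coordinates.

T1 shear: z ← z − 1/2·y: (2, 5, 2) → (2, 5, -1/2); (2, 2, 4) → (2, 2, 3)
T2 rotate right-handed about the x-axis with cos θ = -8/17, sin θ = -15/17: (2, 5, -1/2) → (2, -95/34, -71/17); (2, 2, 3) → (2, 29/17, -54/17)
T3 rotate right-handed about the z-axis with cos θ = 8/17, sin θ = 15/17: (2, -95/34, -71/17) → (1969/578, 130/289, -71/17); (2, 29/17, -54/17) → (-163/289, 742/289, -54/17)
T4 translate by (3, 4, -5): (1969/578, 130/289, -71/17) → (3703/578, 1286/289, -156/17); (-163/289, 742/289, -54/17) → (704/289, 1898/289, -139/17)
T5 scale by (1/2, -3, 1): (3703/578, 1286/289, -156/17) → (3703/1156, -3858/289, -156/17); (704/289, 1898/289, -139/17) → (352/289, -5694/289, -139/17)

image vertices: (3703/1156, -3858/289, -156/17), (352/289, -5694/289, -139/17)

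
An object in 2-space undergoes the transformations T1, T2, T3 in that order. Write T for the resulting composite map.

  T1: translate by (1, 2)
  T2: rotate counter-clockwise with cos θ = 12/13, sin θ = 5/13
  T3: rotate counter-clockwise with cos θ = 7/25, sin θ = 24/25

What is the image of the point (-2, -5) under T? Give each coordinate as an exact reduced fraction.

T1 translate by (1, 2): (-2, -5) → (-1, -3)
T2 rotate counter-clockwise with cos θ = 12/13, sin θ = 5/13: (-1, -3) → (3/13, -41/13)
T3 rotate counter-clockwise with cos θ = 7/25, sin θ = 24/25: (3/13, -41/13) → (201/65, -43/65)

T(p) = (201/65, -43/65)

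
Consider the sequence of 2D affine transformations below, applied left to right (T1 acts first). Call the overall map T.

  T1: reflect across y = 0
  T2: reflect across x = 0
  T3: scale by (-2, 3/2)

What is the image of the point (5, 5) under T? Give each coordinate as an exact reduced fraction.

T1 reflect across y = 0: (5, 5) → (5, -5)
T2 reflect across x = 0: (5, -5) → (-5, -5)
T3 scale by (-2, 3/2): (-5, -5) → (10, -15/2)

T(p) = (10, -15/2)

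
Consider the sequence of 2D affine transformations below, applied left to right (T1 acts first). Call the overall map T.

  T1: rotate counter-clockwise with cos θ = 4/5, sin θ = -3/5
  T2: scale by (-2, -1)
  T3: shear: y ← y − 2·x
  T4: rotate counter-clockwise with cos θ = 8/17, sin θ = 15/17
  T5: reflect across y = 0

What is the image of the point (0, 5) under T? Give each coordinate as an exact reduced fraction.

T1 rotate counter-clockwise with cos θ = 4/5, sin θ = -3/5: (0, 5) → (3, 4)
T2 scale by (-2, -1): (3, 4) → (-6, -4)
T3 shear: y ← y − 2·x: (-6, -4) → (-6, 8)
T4 rotate counter-clockwise with cos θ = 8/17, sin θ = 15/17: (-6, 8) → (-168/17, -26/17)
T5 reflect across y = 0: (-168/17, -26/17) → (-168/17, 26/17)

T(p) = (-168/17, 26/17)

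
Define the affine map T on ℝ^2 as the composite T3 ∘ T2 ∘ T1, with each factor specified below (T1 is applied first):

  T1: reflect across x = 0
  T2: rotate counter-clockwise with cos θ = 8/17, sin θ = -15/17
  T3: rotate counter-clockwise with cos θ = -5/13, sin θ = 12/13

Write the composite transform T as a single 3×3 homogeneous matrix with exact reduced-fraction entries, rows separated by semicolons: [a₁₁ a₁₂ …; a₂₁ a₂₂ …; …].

T1 = [-1 0 0; 0 1 0; 0 0 1]
T2·T1 = [-8/17 15/17 0; 15/17 8/17 0; 0 0 1]
T3·…·T1 = [-140/221 -171/221 0; -171/221 140/221 0; 0 0 1]

T = [-140/221 -171/221 0; -171/221 140/221 0; 0 0 1]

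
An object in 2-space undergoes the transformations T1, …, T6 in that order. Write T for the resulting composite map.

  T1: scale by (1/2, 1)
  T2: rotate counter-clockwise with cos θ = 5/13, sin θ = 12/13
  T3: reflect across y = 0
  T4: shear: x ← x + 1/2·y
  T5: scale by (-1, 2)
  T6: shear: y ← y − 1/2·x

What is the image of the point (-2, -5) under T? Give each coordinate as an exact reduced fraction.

T1 scale by (1/2, 1): (-2, -5) → (-1, -5)
T2 rotate counter-clockwise with cos θ = 5/13, sin θ = 12/13: (-1, -5) → (55/13, -37/13)
T3 reflect across y = 0: (55/13, -37/13) → (55/13, 37/13)
T4 shear: x ← x + 1/2·y: (55/13, 37/13) → (147/26, 37/13)
T5 scale by (-1, 2): (147/26, 37/13) → (-147/26, 74/13)
T6 shear: y ← y − 1/2·x: (-147/26, 74/13) → (-147/26, 443/52)

T(p) = (-147/26, 443/52)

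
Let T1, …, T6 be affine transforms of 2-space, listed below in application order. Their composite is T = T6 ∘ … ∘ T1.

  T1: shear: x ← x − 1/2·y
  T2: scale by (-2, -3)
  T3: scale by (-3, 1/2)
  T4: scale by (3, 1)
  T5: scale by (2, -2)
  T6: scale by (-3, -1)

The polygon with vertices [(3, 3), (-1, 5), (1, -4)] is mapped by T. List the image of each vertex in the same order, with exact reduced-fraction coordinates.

T1 shear: x ← x − 1/2·y: (3, 3) → (3/2, 3); (-1, 5) → (-7/2, 5); (1, -4) → (3, -4)
T2 scale by (-2, -3): (3/2, 3) → (-3, -9); (-7/2, 5) → (7, -15); (3, -4) → (-6, 12)
T3 scale by (-3, 1/2): (-3, -9) → (9, -9/2); (7, -15) → (-21, -15/2); (-6, 12) → (18, 6)
T4 scale by (3, 1): (9, -9/2) → (27, -9/2); (-21, -15/2) → (-63, -15/2); (18, 6) → (54, 6)
T5 scale by (2, -2): (27, -9/2) → (54, 9); (-63, -15/2) → (-126, 15); (54, 6) → (108, -12)
T6 scale by (-3, -1): (54, 9) → (-162, -9); (-126, 15) → (378, -15); (108, -12) → (-324, 12)

image vertices: (-162, -9), (378, -15), (-324, 12)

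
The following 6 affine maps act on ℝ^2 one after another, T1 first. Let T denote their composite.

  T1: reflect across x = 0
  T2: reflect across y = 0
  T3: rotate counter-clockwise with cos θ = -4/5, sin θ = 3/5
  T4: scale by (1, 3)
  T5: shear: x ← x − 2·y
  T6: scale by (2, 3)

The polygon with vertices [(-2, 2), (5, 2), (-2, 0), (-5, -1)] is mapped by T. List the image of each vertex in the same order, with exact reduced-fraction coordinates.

image vertices: (-172/5, 126/5), (136/5, -63/5), (-88/5, 54/5), (-178/5, 99/5)

T1 reflect across x = 0: (-2, 2) → (2, 2); (5, 2) → (-5, 2); (-2, 0) → (2, 0); (-5, -1) → (5, -1)
T2 reflect across y = 0: (2, 2) → (2, -2); (-5, 2) → (-5, -2); (2, 0) → (2, 0); (5, -1) → (5, 1)
T3 rotate counter-clockwise with cos θ = -4/5, sin θ = 3/5: (2, -2) → (-2/5, 14/5); (-5, -2) → (26/5, -7/5); (2, 0) → (-8/5, 6/5); (5, 1) → (-23/5, 11/5)
T4 scale by (1, 3): (-2/5, 14/5) → (-2/5, 42/5); (26/5, -7/5) → (26/5, -21/5); (-8/5, 6/5) → (-8/5, 18/5); (-23/5, 11/5) → (-23/5, 33/5)
T5 shear: x ← x − 2·y: (-2/5, 42/5) → (-86/5, 42/5); (26/5, -21/5) → (68/5, -21/5); (-8/5, 18/5) → (-44/5, 18/5); (-23/5, 33/5) → (-89/5, 33/5)
T6 scale by (2, 3): (-86/5, 42/5) → (-172/5, 126/5); (68/5, -21/5) → (136/5, -63/5); (-44/5, 18/5) → (-88/5, 54/5); (-89/5, 33/5) → (-178/5, 99/5)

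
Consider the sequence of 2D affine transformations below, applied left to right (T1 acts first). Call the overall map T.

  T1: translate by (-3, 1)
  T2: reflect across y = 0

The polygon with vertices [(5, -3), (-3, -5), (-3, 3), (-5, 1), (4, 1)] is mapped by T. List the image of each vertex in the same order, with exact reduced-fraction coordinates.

T1 translate by (-3, 1): (5, -3) → (2, -2); (-3, -5) → (-6, -4); (-3, 3) → (-6, 4); (-5, 1) → (-8, 2); (4, 1) → (1, 2)
T2 reflect across y = 0: (2, -2) → (2, 2); (-6, -4) → (-6, 4); (-6, 4) → (-6, -4); (-8, 2) → (-8, -2); (1, 2) → (1, -2)

image vertices: (2, 2), (-6, 4), (-6, -4), (-8, -2), (1, -2)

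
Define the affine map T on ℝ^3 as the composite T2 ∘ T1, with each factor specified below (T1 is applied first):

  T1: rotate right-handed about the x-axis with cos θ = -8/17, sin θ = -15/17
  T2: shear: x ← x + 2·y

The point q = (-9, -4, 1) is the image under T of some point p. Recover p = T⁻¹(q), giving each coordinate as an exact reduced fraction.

p = (-1, 1, -4)

T1 = [1 0 0 0; 0 -8/17 15/17 0; 0 -15/17 -8/17 0; 0 0 0 1]
T2·T1 = [1 -16/17 30/17 0; 0 -8/17 15/17 0; 0 -15/17 -8/17 0; 0 0 0 1]
det M = 1; M⁻¹ = [1 -2 0 0; 0 -8/17 -15/17 0; 0 15/17 -8/17 0; 0 0 0 1]
M⁻¹ · (-9, -4, 1)ᵀ = (-1, 1, -4)ᵀ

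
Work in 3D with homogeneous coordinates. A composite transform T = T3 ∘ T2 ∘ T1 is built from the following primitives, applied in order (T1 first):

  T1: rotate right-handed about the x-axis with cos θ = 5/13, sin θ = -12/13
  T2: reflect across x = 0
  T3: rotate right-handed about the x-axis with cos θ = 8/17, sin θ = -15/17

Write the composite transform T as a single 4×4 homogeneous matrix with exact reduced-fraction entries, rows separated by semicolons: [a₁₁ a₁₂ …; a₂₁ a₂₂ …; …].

T1 = [1 0 0 0; 0 5/13 12/13 0; 0 -12/13 5/13 0; 0 0 0 1]
T2·T1 = [-1 0 0 0; 0 5/13 12/13 0; 0 -12/13 5/13 0; 0 0 0 1]
T3·…·T1 = [-1 0 0 0; 0 -140/221 171/221 0; 0 -171/221 -140/221 0; 0 0 0 1]

T = [-1 0 0 0; 0 -140/221 171/221 0; 0 -171/221 -140/221 0; 0 0 0 1]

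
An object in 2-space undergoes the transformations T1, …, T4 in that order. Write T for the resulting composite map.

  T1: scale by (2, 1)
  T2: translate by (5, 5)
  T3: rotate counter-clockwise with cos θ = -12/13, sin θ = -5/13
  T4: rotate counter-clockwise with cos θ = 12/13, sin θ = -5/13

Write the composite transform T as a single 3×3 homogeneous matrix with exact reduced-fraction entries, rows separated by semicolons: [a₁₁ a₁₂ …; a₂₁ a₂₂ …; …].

T1 = [2 0 0; 0 1 0; 0 0 1]
T2·T1 = [2 0 5; 0 1 5; 0 0 1]
T3·…·T1 = [-24/13 5/13 -35/13; -10/13 -12/13 -85/13; 0 0 1]
T4·…·T1 = [-2 0 -5; 0 -1 -5; 0 0 1]

T = [-2 0 -5; 0 -1 -5; 0 0 1]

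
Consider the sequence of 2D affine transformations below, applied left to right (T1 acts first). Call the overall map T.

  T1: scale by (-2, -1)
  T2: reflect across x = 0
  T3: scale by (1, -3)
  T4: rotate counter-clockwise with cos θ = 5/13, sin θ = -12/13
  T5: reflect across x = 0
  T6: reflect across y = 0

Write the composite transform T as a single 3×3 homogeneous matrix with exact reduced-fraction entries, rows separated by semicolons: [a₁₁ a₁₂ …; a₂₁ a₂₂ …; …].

T1 = [-2 0 0; 0 -1 0; 0 0 1]
T2·T1 = [2 0 0; 0 -1 0; 0 0 1]
T3·…·T1 = [2 0 0; 0 3 0; 0 0 1]
T4·…·T1 = [10/13 36/13 0; -24/13 15/13 0; 0 0 1]
T5·…·T1 = [-10/13 -36/13 0; -24/13 15/13 0; 0 0 1]
T6·…·T1 = [-10/13 -36/13 0; 24/13 -15/13 0; 0 0 1]

T = [-10/13 -36/13 0; 24/13 -15/13 0; 0 0 1]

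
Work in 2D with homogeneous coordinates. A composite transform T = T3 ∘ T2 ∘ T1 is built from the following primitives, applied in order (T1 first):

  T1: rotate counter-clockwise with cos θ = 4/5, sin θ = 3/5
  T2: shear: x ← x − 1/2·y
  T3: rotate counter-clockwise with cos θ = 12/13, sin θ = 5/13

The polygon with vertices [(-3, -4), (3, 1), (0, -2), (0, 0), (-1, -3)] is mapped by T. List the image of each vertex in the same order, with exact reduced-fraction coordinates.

T1 rotate counter-clockwise with cos θ = 4/5, sin θ = 3/5: (-3, -4) → (0, -5); (3, 1) → (9/5, 13/5); (0, -2) → (6/5, -8/5); (0, 0) → (0, 0); (-1, -3) → (1, -3)
T2 shear: x ← x − 1/2·y: (0, -5) → (5/2, -5); (9/5, 13/5) → (1/2, 13/5); (6/5, -8/5) → (2, -8/5); (0, 0) → (0, 0); (1, -3) → (5/2, -3)
T3 rotate counter-clockwise with cos θ = 12/13, sin θ = 5/13: (5/2, -5) → (55/13, -95/26); (1/2, 13/5) → (-7/13, 337/130); (2, -8/5) → (32/13, -46/65); (0, 0) → (0, 0); (5/2, -3) → (45/13, -47/26)

image vertices: (55/13, -95/26), (-7/13, 337/130), (32/13, -46/65), (0, 0), (45/13, -47/26)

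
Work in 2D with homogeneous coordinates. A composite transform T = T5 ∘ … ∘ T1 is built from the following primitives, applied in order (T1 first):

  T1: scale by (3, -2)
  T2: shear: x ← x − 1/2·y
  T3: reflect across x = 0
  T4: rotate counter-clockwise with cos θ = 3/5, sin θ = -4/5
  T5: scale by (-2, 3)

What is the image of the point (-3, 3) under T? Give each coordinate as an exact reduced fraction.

T1 scale by (3, -2): (-3, 3) → (-9, -6)
T2 shear: x ← x − 1/2·y: (-9, -6) → (-6, -6)
T3 reflect across x = 0: (-6, -6) → (6, -6)
T4 rotate counter-clockwise with cos θ = 3/5, sin θ = -4/5: (6, -6) → (-6/5, -42/5)
T5 scale by (-2, 3): (-6/5, -42/5) → (12/5, -126/5)

T(p) = (12/5, -126/5)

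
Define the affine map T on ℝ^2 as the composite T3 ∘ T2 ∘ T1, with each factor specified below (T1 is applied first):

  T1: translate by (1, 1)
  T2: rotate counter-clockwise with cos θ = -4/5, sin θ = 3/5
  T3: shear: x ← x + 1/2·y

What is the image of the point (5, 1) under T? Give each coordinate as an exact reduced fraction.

T(p) = (-5, 2)

T1 translate by (1, 1): (5, 1) → (6, 2)
T2 rotate counter-clockwise with cos θ = -4/5, sin θ = 3/5: (6, 2) → (-6, 2)
T3 shear: x ← x + 1/2·y: (-6, 2) → (-5, 2)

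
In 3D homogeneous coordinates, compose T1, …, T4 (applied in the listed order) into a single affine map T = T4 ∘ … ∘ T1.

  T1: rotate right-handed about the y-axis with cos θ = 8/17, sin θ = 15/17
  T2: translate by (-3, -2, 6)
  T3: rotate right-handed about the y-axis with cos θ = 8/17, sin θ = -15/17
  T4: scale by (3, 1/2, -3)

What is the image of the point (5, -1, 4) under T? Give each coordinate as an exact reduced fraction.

T1 rotate right-handed about the y-axis with cos θ = 8/17, sin θ = 15/17: (5, -1, 4) → (100/17, -1, -43/17)
T2 translate by (-3, -2, 6): (100/17, -1, -43/17) → (49/17, -3, 59/17)
T3 rotate right-handed about the y-axis with cos θ = 8/17, sin θ = -15/17: (49/17, -3, 59/17) → (-29/17, -3, 71/17)
T4 scale by (3, 1/2, -3): (-29/17, -3, 71/17) → (-87/17, -3/2, -213/17)

T(p) = (-87/17, -3/2, -213/17)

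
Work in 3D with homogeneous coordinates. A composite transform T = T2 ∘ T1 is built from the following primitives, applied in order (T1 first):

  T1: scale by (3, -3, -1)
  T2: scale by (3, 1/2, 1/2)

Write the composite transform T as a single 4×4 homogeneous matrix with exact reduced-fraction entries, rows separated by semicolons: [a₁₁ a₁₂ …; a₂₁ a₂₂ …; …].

T = [9 0 0 0; 0 -3/2 0 0; 0 0 -1/2 0; 0 0 0 1]

T1 = [3 0 0 0; 0 -3 0 0; 0 0 -1 0; 0 0 0 1]
T2·T1 = [9 0 0 0; 0 -3/2 0 0; 0 0 -1/2 0; 0 0 0 1]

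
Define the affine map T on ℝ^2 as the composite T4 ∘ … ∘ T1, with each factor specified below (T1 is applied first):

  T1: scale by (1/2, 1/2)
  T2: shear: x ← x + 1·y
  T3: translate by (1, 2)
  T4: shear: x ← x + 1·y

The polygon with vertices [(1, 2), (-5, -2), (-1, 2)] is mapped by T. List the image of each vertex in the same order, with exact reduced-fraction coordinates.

T1 scale by (1/2, 1/2): (1, 2) → (1/2, 1); (-5, -2) → (-5/2, -1); (-1, 2) → (-1/2, 1)
T2 shear: x ← x + 1·y: (1/2, 1) → (3/2, 1); (-5/2, -1) → (-7/2, -1); (-1/2, 1) → (1/2, 1)
T3 translate by (1, 2): (3/2, 1) → (5/2, 3); (-7/2, -1) → (-5/2, 1); (1/2, 1) → (3/2, 3)
T4 shear: x ← x + 1·y: (5/2, 3) → (11/2, 3); (-5/2, 1) → (-3/2, 1); (3/2, 3) → (9/2, 3)

image vertices: (11/2, 3), (-3/2, 1), (9/2, 3)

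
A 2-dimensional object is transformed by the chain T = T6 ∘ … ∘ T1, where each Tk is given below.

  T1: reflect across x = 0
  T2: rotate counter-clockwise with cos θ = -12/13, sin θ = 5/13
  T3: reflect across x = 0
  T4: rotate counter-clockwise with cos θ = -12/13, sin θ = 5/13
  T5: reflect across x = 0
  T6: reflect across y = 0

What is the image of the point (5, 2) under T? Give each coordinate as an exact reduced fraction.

T(p) = (-5, -2)

T1 reflect across x = 0: (5, 2) → (-5, 2)
T2 rotate counter-clockwise with cos θ = -12/13, sin θ = 5/13: (-5, 2) → (50/13, -49/13)
T3 reflect across x = 0: (50/13, -49/13) → (-50/13, -49/13)
T4 rotate counter-clockwise with cos θ = -12/13, sin θ = 5/13: (-50/13, -49/13) → (5, 2)
T5 reflect across x = 0: (5, 2) → (-5, 2)
T6 reflect across y = 0: (-5, 2) → (-5, -2)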